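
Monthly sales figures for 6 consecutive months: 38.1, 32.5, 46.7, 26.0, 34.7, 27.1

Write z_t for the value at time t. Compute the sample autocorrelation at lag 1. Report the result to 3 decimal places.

-0.472

Mean z̄ = (38.1 + 32.5 + 46.7 + 26.0 + 34.7 + 27.1)/6 = 34.1833
Deviations from mean: 3.9167, -1.6833, 12.5167, -8.1833, 0.5167, -7.0833
Σ(z_t−z̄)(z_{t+1}−z̄) = (-6.5931) + (-21.0697) + (-102.4281) + (-4.2281) + (-3.6597) = -137.9786
Denominator Σ(z_t−z̄)² = 292.2483
r_1 = -137.9786 / 292.2483 = -0.472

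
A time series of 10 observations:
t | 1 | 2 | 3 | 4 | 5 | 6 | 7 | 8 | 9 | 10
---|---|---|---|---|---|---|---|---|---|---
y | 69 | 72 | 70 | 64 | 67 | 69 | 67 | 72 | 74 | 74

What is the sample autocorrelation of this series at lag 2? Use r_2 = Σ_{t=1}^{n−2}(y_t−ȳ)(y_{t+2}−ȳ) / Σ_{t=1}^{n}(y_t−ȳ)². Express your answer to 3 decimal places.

Mean ȳ = (69 + 72 + 70 + 64 + 67 + 69 + 67 + 72 + 74 + 74)/10 = 69.8000
Numerator Σ_{t=1}^{8}(y_t−ȳ)(y_{t+2}−ȳ) = -5.2800
Denominator Σ(y_t−ȳ)² = 95.6000
r_2 = -5.2800 / 95.6000 = -0.055

-0.055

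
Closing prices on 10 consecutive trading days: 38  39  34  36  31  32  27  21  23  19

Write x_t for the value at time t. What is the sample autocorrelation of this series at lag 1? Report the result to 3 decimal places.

Mean x̄ = (38 + 39 + 34 + 36 + 31 + 32 + 27 + 21 + 23 + 19)/10 = 30.0000
Numerator Σ_{t=1}^{9}(x_t−x̄)(x_{t+1}−x̄) = 301.0000
Denominator Σ(x_t−x̄)² = 462.0000
r_1 = 301.0000 / 462.0000 = 0.652

0.652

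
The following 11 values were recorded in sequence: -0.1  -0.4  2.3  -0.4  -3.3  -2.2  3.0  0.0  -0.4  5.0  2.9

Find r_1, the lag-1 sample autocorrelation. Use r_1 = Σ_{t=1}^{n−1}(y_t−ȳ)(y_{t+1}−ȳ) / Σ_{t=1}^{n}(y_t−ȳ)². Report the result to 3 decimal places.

Mean ȳ = (-0.1 − 0.4 + 2.3 − 0.4 − 3.3 − 2.2 + 3.0 + 0.0 − 0.4 + 5.0 + 2.9)/11 = 0.5818
Numerator Σ_{t=1}^{10}(y_t−ȳ)(y_{t+1}−ȳ) = 10.2469
Denominator Σ(y_t−ȳ)² = 60.1964
r_1 = 10.2469 / 60.1964 = 0.170

0.170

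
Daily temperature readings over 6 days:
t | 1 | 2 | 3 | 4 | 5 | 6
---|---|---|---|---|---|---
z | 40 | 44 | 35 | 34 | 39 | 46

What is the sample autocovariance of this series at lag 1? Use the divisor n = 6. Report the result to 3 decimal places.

Mean z̄ = (40 + 44 + 35 + 34 + 39 + 46)/6 = 39.6667
Deviations: 0.3333, 4.3333, -4.6667, -5.6667, -0.6667, 6.3333
Σ_{t=1}^{5}(z_t−z̄)(z_{t+1}−z̄) = 7.2222
γ_1 = 7.2222 / 6 = 1.204

1.204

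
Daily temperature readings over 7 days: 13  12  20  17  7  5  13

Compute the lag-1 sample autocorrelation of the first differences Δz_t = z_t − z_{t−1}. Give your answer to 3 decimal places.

First differences Δz: -1, 8, -3, -10, -2, 8
Mean of differences = 0.0000
Numerator Σ(Δz_t−Δz̄)(Δz_{t+1}−Δz̄) = 2.0000
Denominator Σ(Δz_t−Δz̄)² = 242.0000
r_1(Δz) = 2.0000 / 242.0000 = 0.008

0.008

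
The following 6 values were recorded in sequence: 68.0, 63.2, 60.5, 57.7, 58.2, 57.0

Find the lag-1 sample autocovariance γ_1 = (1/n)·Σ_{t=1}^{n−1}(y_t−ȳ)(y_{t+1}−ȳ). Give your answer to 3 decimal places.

5.885

Mean ȳ = (68.0 + 63.2 + 60.5 + 57.7 + 58.2 + 57.0)/6 = 60.7667
Deviations: 7.2333, 2.4333, -0.2667, -3.0667, -2.5667, -3.7667
Σ_{t=1}^{5}(y_t−ȳ)(y_{t+1}−ȳ) = 35.3089
γ_1 = 35.3089 / 6 = 5.885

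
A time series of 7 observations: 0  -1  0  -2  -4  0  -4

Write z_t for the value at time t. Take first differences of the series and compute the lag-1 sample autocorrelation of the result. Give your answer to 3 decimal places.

First differences Δz: -1, 1, -2, -2, 4, -4
Mean of differences = -0.6667
Numerator Σ(Δz_t−Δz̄)(Δz_{t+1}−Δz̄) = -22.7778
Denominator Σ(Δz_t−Δz̄)² = 39.3333
r_1(Δz) = -22.7778 / 39.3333 = -0.579

-0.579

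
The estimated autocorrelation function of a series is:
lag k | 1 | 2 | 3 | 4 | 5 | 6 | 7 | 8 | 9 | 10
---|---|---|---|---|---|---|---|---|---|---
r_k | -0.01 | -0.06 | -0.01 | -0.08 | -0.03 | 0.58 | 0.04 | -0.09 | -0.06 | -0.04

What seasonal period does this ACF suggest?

6

The largest autocorrelation is r_6 = 0.58; the remaining lags stay at or below 0.04.
The dominant spike at lag 6 indicates a seasonal period of 6.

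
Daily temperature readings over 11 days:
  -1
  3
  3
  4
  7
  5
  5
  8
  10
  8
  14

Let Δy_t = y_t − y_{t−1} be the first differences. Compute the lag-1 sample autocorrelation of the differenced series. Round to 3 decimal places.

-0.376

First differences Δy: 4, 0, 1, 3, -2, 0, 3, 2, -2, 6
Mean of differences = 1.5000
Numerator Σ(Δy_t−Δȳ)(Δy_{t+1}−Δȳ) = -22.7500
Denominator Σ(Δy_t−Δȳ)² = 60.5000
r_1(Δy) = -22.7500 / 60.5000 = -0.376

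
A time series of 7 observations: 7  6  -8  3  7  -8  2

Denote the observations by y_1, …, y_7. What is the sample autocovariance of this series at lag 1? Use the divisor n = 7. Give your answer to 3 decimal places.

Mean ȳ = (7 + 6 − 8 + 3 + 7 − 8 + 2)/7 = 1.2857
Deviations: 5.7143, 4.7143, -9.2857, 1.7143, 5.7143, -9.2857, 0.7143
Σ_{t=1}^{6}(y_t−ȳ)(y_{t+1}−ȳ) = -82.6531
γ_1 = -82.6531 / 7 = -11.808

-11.808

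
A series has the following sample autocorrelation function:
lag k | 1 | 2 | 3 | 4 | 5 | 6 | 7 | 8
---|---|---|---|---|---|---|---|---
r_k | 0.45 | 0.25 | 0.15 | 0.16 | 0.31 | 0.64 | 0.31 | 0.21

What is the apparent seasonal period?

The largest autocorrelation is r_6 = 0.64; the remaining lags stay at or below 0.45. The elevated value at lag 1 (0.45), dropping to 0.25 at lag 2, reflects decaying short-term dependence rather than seasonality.
The dominant spike at lag 6 indicates a seasonal period of 6.

6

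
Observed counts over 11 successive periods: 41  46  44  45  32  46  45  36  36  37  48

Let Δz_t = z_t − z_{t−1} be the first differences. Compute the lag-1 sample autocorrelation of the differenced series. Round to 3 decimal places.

-0.329

First differences Δz: 5, -2, 1, -13, 14, -1, -9, 0, 1, 11
Mean of differences = 0.7000
Numerator Σ(Δz_t−Δz̄)(Δz_{t+1}−Δz̄) = -195.1900
Denominator Σ(Δz_t−Δz̄)² = 594.1000
r_1(Δz) = -195.1900 / 594.1000 = -0.329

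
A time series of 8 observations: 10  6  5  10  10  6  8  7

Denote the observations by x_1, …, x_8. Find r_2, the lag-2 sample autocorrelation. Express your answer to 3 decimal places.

Mean x̄ = (10 + 6 + 5 + 10 + 10 + 6 + 8 + 7)/8 = 7.7500
Deviations from mean: 2.2500, -1.7500, -2.7500, 2.2500, 2.2500, -1.7500, 0.2500, -0.7500
Numerator Σ_{t=1}^{6}(x_t−x̄)(x_{t+2}−x̄) = -18.3750
Denominator Σ(x_t−x̄)² = 29.5000
r_2 = -18.3750 / 29.5000 = -0.623

-0.623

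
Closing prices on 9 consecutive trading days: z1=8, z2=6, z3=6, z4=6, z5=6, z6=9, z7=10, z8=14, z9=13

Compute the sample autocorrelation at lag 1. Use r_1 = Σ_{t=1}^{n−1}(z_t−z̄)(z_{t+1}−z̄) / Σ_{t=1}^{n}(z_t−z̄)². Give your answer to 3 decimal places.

Mean z̄ = (8 + 6 + 6 + 6 + 6 + 9 + 10 + 14 + 13)/9 = 8.6667
Numerator Σ_{t=1}^{8}(z_t−z̄)(z_{t+1}−z̄) = 52.8889
Denominator Σ(z_t−z̄)² = 78.0000
r_1 = 52.8889 / 78.0000 = 0.678

0.678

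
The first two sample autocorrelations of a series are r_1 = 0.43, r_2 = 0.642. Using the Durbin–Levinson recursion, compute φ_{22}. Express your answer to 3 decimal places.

φ_{22} = (r_2 − r_1²) / (1 − r_1²)
r_1² = (0.43)² = 0.1849
Numerator = 0.642 − 0.1849 = 0.4571; denominator = 1 − 0.1849 = 0.8151
φ_{22} = 0.4571 / 0.8151 = 0.561

0.561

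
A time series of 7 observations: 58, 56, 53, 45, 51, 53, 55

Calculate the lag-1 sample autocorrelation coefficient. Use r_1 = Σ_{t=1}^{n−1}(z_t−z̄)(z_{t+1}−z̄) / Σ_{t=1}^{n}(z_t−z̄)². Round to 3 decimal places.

Mean z̄ = (58 + 56 + 53 + 45 + 51 + 53 + 55)/7 = 53.0000
Σ(z_t−z̄)(z_{t+1}−z̄) = (15.0000) + (0.0000) + (0.0000) + (16.0000) + (0.0000) + (0.0000) = 31.0000
Denominator Σ(z_t−z̄)² = 106.0000
r_1 = 31.0000 / 106.0000 = 0.292

0.292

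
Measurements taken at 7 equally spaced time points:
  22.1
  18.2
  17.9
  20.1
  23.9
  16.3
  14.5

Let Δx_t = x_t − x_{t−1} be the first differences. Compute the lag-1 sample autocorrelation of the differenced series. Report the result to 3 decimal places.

First differences Δx: -3.9, -0.3, 2.2, 3.8, -7.6, -1.8
Mean of differences = -1.2667
Numerator Σ(Δx_t−Δx̄)(Δx_{t+1}−Δx̄) = -10.3411
Denominator Σ(Δx_t−Δx̄)² = 85.9533
r_1(Δx) = -10.3411 / 85.9533 = -0.120

-0.120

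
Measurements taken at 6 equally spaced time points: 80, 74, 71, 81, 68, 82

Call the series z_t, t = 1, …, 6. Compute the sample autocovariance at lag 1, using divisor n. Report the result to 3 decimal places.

-18.500

Mean z̄ = (80 + 74 + 71 + 81 + 68 + 82)/6 = 76.0000
Deviations: 4.0000, -2.0000, -5.0000, 5.0000, -8.0000, 6.0000
Σ_{t=1}^{5}(z_t−z̄)(z_{t+1}−z̄) = -111.0000
γ_1 = -111.0000 / 6 = -18.500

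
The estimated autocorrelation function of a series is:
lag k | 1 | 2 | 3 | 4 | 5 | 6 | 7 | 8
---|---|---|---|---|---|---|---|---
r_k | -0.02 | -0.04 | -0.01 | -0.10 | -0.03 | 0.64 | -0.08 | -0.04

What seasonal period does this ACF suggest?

6

The largest autocorrelation is r_6 = 0.64; the remaining lags stay at or below -0.01.
The dominant spike at lag 6 indicates a seasonal period of 6.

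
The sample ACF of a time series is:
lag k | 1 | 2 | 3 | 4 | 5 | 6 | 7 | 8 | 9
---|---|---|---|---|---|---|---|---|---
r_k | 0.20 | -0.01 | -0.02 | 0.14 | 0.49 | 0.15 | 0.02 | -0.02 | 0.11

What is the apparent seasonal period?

The largest autocorrelation is r_5 = 0.49; the remaining lags stay at or below 0.20.
The dominant spike at lag 5 indicates a seasonal period of 5.

5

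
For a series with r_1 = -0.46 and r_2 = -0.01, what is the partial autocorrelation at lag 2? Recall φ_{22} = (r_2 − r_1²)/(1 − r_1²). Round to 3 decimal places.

-0.281

φ_{22} = (r_2 − r_1²) / (1 − r_1²)
r_1² = (-0.46)² = 0.2116
Numerator = -0.01 − 0.2116 = -0.2216; denominator = 1 − 0.2116 = 0.7884
φ_{22} = -0.2216 / 0.7884 = -0.281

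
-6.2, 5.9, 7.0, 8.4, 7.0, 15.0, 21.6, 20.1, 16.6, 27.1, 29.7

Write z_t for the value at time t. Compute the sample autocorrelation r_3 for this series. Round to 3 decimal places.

0.245

Mean z̄ = (-6.2 + 5.9 + 7.0 + 8.4 + 7.0 + 15.0 + 21.6 + 20.1 + 16.6 + 27.1 + 29.7)/11 = 13.8364
Numerator Σ_{t=1}^{8}(z_t−z̄)(z_{t+3}−z̄) = 275.7533
Denominator Σ(z_t−z̄)² = 1123.5455
r_3 = 275.7533 / 1123.5455 = 0.245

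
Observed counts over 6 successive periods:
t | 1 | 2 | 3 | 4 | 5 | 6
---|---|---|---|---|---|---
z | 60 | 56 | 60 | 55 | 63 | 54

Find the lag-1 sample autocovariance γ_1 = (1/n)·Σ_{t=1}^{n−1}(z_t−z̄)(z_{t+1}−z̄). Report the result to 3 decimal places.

-8.167

Mean z̄ = (60 + 56 + 60 + 55 + 63 + 54)/6 = 58.0000
Σ_{t=1}^{5}(z_t−z̄)(z_{t+1}−z̄) = -49.0000
γ_1 = -49.0000 / 6 = -8.167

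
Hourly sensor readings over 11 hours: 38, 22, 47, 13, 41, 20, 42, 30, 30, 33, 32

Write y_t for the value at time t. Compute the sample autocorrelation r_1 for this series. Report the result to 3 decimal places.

Mean ȳ = (38 + 22 + 47 + 13 + 41 + 20 + 42 + 30 + 30 + 33 + 32)/11 = 31.6364
Numerator Σ_{t=1}^{10}(y_t−ȳ)(y_{t+1}−ȳ) = -915.7686
Denominator Σ(y_t−ȳ)² = 1054.5455
r_1 = -915.7686 / 1054.5455 = -0.868

-0.868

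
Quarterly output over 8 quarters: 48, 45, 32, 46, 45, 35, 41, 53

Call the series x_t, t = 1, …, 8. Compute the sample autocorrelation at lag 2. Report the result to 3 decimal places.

Mean x̄ = (48 + 45 + 32 + 46 + 45 + 35 + 41 + 53)/8 = 43.1250
Deviations from mean: 4.8750, 1.8750, -11.1250, 2.8750, 1.8750, -8.1250, -2.1250, 9.8750
Numerator Σ_{t=1}^{6}(x_t−x̄)(x_{t+2}−x̄) = -177.2813
Denominator Σ(x_t−x̄)² = 330.8750
r_2 = -177.2813 / 330.8750 = -0.536

-0.536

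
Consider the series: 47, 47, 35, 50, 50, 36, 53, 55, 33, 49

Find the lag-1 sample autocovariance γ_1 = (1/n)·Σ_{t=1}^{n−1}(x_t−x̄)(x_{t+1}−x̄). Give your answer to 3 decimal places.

Mean x̄ = (47 + 47 + 35 + 50 + 50 + 36 + 53 + 55 + 33 + 49)/10 = 45.5000
Σ_{t=1}^{9}(x_t−x̄)(x_{t+1}−x̄) = -245.7500
γ_1 = -245.7500 / 10 = -24.575

-24.575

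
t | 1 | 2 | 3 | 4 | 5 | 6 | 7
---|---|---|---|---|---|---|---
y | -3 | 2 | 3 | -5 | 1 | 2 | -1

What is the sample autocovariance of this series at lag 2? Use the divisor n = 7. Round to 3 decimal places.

Mean ȳ = (-3 + 2 + 3 − 5 + 1 + 2 − 1)/7 = -0.1429
Deviations: -2.8571, 2.1429, 3.1429, -4.8571, 1.1429, 2.1429, -0.8571
Σ_{t=1}^{5}(y_t−ȳ)(y_{t+2}−ȳ) = -27.1837
γ_2 = -27.1837 / 7 = -3.883

-3.883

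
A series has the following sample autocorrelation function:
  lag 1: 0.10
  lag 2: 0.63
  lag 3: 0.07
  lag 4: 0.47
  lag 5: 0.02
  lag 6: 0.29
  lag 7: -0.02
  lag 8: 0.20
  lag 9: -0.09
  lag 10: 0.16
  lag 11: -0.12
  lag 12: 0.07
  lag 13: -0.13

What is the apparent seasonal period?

2

The largest autocorrelation is r_2 = 0.63, with weaker echoes at lags 4 (0.47), 6 (0.29), 8 (0.20) and 10 (0.16); the remaining lags stay at or below 0.10.
The dominant spike at lag 2 indicates a seasonal period of 2.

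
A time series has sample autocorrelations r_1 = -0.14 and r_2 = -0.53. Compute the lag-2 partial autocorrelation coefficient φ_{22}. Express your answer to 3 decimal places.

-0.561

φ_{22} = (r_2 − r_1²) / (1 − r_1²)
r_1² = (-0.14)² = 0.0196
Numerator = -0.53 − 0.0196 = -0.5496; denominator = 1 − 0.0196 = 0.9804
φ_{22} = -0.5496 / 0.9804 = -0.561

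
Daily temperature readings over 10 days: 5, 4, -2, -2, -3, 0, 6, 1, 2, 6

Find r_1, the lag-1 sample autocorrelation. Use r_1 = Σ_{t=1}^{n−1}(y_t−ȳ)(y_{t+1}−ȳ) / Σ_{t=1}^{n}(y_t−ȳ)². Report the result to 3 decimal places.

Mean ȳ = (5 + 4 − 2 − 2 − 3 + 0 + 6 + 1 + 2 + 6)/10 = 1.7000
Numerator Σ_{t=1}^{9}(y_t−ȳ)(y_{t+1}−ȳ) = 28.9100
Denominator Σ(y_t−ȳ)² = 106.1000
r_1 = 28.9100 / 106.1000 = 0.272

0.272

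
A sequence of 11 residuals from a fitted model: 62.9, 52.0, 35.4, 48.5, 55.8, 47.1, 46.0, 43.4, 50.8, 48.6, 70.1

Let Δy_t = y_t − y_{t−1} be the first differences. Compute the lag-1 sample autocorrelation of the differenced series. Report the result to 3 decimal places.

First differences Δy: -10.9, -16.6, 13.1, 7.3, -8.7, -1.1, -2.6, 7.4, -2.2, 21.5
Mean of differences = 0.7200
Numerator Σ(Δy_t−Δȳ)(Δy_{t+1}−Δȳ) = -72.8604
Denominator Σ(Δy_t−Δȳ)² = 1219.5960
r_1(Δy) = -72.8604 / 1219.5960 = -0.060

-0.060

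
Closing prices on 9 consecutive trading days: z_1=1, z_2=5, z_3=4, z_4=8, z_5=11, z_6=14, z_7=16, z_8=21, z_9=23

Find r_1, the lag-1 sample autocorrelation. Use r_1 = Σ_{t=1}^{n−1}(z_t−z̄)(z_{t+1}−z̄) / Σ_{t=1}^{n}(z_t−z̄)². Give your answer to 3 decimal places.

0.653

Mean z̄ = (1 + 5 + 4 + 8 + 11 + 14 + 16 + 21 + 23)/9 = 11.4444
Numerator Σ_{t=1}^{8}(z_t−z̄)(z_{t+1}−z̄) = 306.9136
Denominator Σ(z_t−z̄)² = 470.2222
r_1 = 306.9136 / 470.2222 = 0.653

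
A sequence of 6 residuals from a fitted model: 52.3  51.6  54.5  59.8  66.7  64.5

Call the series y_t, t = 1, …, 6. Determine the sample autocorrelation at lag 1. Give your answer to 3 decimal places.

Mean ȳ = (52.3 + 51.6 + 54.5 + 59.8 + 66.7 + 64.5)/6 = 58.2333
Deviations from mean: -5.9333, -6.6333, -3.7333, 1.5667, 8.4667, 6.2667
Σ(y_t−ȳ)(y_{t+1}−ȳ) = (39.3578) + (24.7644) + (-5.8489) + (13.2644) + (53.0578) = 124.5956
Denominator Σ(y_t−ȳ)² = 206.5533
r_1 = 124.5956 / 206.5533 = 0.603

0.603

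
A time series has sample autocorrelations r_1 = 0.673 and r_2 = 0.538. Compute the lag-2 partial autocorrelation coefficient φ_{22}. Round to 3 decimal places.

0.156

φ_{22} = (r_2 − r_1²) / (1 − r_1²)
r_1² = (0.673)² = 0.452929
Numerator = 0.538 − 0.4529 = 0.0851; denominator = 1 − 0.4529 = 0.5471
φ_{22} = 0.0851 / 0.5471 = 0.156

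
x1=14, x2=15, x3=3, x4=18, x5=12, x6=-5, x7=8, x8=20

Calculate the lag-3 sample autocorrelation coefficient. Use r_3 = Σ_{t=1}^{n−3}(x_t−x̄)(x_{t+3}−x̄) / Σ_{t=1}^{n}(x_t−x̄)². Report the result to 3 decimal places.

0.297

Mean x̄ = (14 + 15 + 3 + 18 + 12 − 5 + 8 + 20)/8 = 10.6250
Deviations from mean: 3.3750, 4.3750, -7.6250, 7.3750, 1.3750, -15.6250, -2.6250, 9.3750
Numerator Σ_{t=1}^{5}(x_t−x̄)(x_{t+3}−x̄) = 143.5781
Denominator Σ(x_t−x̄)² = 483.8750
r_3 = 143.5781 / 483.8750 = 0.297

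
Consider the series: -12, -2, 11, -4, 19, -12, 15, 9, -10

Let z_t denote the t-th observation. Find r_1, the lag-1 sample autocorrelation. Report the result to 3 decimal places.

-0.459

Mean z̄ = (-12 − 2 + 11 − 4 + 19 − 12 + 15 + 9 − 10)/9 = 1.5556
Numerator Σ_{t=1}^{8}(z_t−z̄)(z_{t+1}−z̄) = -539.4198
Denominator Σ(z_t−z̄)² = 1174.2222
r_1 = -539.4198 / 1174.2222 = -0.459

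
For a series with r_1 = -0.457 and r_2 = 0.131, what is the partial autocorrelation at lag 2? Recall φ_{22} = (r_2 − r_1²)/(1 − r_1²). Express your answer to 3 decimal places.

φ_{22} = (r_2 − r_1²) / (1 − r_1²)
r_1² = (-0.457)² = 0.208849
Numerator = 0.131 − 0.2088 = -0.0778; denominator = 1 − 0.2088 = 0.7912
φ_{22} = -0.0778 / 0.7912 = -0.098

-0.098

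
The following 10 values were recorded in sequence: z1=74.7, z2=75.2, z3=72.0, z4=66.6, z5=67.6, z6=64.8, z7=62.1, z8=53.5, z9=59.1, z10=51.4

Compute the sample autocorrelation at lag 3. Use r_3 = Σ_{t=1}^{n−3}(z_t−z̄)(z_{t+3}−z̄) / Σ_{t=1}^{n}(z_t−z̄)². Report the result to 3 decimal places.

0.076

Mean z̄ = (74.7 + 75.2 + 72.0 + 66.6 + 67.6 + 64.8 + 62.1 + 53.5 + 59.1 + 51.4)/10 = 64.7000
Σ(z_t−z̄)(z_{t+3}−z̄) = (19.0000) + (30.4500) + (0.7300) + (-4.9400) + (-32.4800) + (-0.5600) + (34.5800) = 46.7800
Denominator Σ(z_t−z̄)² = 616.0200
r_3 = 46.7800 / 616.0200 = 0.076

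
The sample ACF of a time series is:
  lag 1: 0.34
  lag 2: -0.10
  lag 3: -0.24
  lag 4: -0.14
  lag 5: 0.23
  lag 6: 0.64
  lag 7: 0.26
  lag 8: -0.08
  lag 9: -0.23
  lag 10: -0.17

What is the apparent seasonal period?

The largest autocorrelation is r_6 = 0.64; the remaining lags stay at or below 0.34.
The dominant spike at lag 6 indicates a seasonal period of 6.

6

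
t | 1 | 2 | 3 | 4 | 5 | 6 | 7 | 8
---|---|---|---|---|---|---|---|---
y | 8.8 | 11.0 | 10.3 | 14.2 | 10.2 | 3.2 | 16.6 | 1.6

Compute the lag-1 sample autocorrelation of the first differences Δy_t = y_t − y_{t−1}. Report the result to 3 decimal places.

First differences Δy: 2.2, -0.7, 3.9, -4.0, -7.0, 13.4, -15.0
Mean of differences = -1.0286
Numerator Σ(Δy_t−Δȳ)(Δy_{t+1}−Δȳ) = -281.9680
Denominator Σ(Δy_t−Δȳ)² = 482.6943
r_1(Δy) = -281.9680 / 482.6943 = -0.584

-0.584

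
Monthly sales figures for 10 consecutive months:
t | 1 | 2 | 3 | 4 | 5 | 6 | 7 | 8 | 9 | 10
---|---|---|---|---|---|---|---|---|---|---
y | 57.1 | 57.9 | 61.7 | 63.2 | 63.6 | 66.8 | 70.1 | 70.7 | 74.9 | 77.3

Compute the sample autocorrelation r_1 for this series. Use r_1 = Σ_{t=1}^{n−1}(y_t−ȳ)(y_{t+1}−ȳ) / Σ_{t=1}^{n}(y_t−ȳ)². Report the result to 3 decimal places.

0.683

Mean ȳ = (57.1 + 57.9 + 61.7 + 63.2 + 63.6 + 66.8 + 70.1 + 70.7 + 74.9 + 77.3)/10 = 66.3300
Numerator Σ_{t=1}^{9}(y_t−ȳ)(y_{t+1}−ȳ) = 288.3041
Denominator Σ(y_t−ȳ)² = 422.2610
r_1 = 288.3041 / 422.2610 = 0.683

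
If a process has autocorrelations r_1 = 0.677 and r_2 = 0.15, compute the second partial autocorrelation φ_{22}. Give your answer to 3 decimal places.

φ_{22} = (r_2 − r_1²) / (1 − r_1²)
r_1² = (0.677)² = 0.458329
Numerator = 0.15 − 0.4583 = -0.3083; denominator = 1 − 0.4583 = 0.5417
φ_{22} = -0.3083 / 0.5417 = -0.569

-0.569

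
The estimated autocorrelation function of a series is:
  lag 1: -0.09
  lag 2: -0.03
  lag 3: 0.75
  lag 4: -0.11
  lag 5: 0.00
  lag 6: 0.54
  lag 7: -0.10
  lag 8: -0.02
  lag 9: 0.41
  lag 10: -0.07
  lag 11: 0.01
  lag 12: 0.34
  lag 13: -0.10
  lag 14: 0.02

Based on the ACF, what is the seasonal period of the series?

3

The largest autocorrelation is r_3 = 0.75, with weaker echoes at lags 6 (0.54), 9 (0.41) and 12 (0.34); the remaining lags stay at or below 0.02.
The dominant spike at lag 3 indicates a seasonal period of 3.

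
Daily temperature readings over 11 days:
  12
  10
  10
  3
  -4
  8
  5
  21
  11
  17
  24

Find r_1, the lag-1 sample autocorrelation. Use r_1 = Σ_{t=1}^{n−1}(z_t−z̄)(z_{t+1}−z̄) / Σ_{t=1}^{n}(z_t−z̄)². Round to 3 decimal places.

0.316

Mean z̄ = (12 + 10 + 10 + 3 − 4 + 8 + 5 + 21 + 11 + 17 + 24)/11 = 10.6364
Numerator Σ_{t=1}^{10}(z_t−z̄)(z_{t+1}−z̄) = 202.3223
Denominator Σ(z_t−z̄)² = 640.5455
r_1 = 202.3223 / 640.5455 = 0.316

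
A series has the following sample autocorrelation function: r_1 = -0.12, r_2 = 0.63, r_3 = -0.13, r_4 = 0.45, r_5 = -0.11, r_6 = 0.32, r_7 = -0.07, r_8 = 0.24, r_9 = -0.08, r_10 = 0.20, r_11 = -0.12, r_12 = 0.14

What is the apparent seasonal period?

The largest autocorrelation is r_2 = 0.63, with weaker echoes at lags 4 (0.45), 6 (0.32), 8 (0.24) and 10 (0.20); the remaining lags stay at or below 0.14.
The dominant spike at lag 2 indicates a seasonal period of 2.

2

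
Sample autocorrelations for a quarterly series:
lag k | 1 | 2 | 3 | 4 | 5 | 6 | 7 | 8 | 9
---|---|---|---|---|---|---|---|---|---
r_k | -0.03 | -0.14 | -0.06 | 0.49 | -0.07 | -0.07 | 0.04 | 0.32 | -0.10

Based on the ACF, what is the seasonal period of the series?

4

The largest autocorrelation is r_4 = 0.49, with a weaker echo at lag 8 (0.32); the remaining lags stay at or below 0.04.
The dominant spike at lag 4 indicates a seasonal period of 4.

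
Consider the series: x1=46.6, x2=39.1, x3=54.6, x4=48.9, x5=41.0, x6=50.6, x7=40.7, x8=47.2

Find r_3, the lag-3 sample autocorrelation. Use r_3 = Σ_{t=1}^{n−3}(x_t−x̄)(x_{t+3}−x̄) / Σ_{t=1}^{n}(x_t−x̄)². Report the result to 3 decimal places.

Mean x̄ = (46.6 + 39.1 + 54.6 + 48.9 + 41.0 + 50.6 + 40.7 + 47.2)/8 = 46.0875
Deviations from mean: 0.5125, -6.9875, 8.5125, 2.8125, -5.0875, 4.5125, -5.3875, 1.1125
Σ(x_t−x̄)(x_{t+3}−x̄) = (1.4414) + (35.5489) + (38.4127) + (-15.1523) + (-5.6598) = 54.5908
Denominator Σ(x_t−x̄)² = 205.9688
r_3 = 54.5908 / 205.9688 = 0.265

0.265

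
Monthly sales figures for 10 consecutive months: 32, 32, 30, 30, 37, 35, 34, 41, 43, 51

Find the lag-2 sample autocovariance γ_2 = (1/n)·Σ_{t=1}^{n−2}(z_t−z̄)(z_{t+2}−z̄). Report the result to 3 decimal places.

10.600

Mean z̄ = (32 + 32 + 30 + 30 + 37 + 35 + 34 + 41 + 43 + 51)/10 = 36.5000
Σ_{t=1}^{8}(z_t−z̄)(z_{t+2}−z̄) = 106.0000
γ_2 = 106.0000 / 10 = 10.600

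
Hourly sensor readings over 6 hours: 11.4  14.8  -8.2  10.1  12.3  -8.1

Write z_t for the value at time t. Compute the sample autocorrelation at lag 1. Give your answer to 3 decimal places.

-0.349

Mean z̄ = (11.4 + 14.8 − 8.2 + 10.1 + 12.3 − 8.1)/6 = 5.3833
Deviations from mean: 6.0167, 9.4167, -13.5833, 4.7167, 6.9167, -13.4833
Numerator Σ_{t=1}^{5}(z_t−z̄)(z_{t+1}−z̄) = -195.9569
Denominator Σ(z_t−z̄)² = 561.2683
r_1 = -195.9569 / 561.2683 = -0.349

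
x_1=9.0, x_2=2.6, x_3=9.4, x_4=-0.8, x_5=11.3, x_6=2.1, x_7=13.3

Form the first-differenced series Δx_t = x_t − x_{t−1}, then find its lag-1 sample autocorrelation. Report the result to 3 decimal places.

-0.828

First differences Δx: -6.4, 6.8, -10.2, 12.1, -9.2, 11.2
Mean of differences = 0.7167
Numerator Σ(Δx_t−Δx̄)(Δx_{t+1}−Δx̄) = -450.8153
Denominator Σ(Δx_t−Δx̄)² = 544.6483
r_1(Δx) = -450.8153 / 544.6483 = -0.828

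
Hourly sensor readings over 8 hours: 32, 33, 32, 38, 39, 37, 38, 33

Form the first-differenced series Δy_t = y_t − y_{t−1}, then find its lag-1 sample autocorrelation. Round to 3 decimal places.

First differences Δy: 1, -1, 6, 1, -2, 1, -5
Mean of differences = 0.1429
Numerator Σ(Δy_t−Δȳ)(Δy_{t+1}−Δȳ) = -10.7347
Denominator Σ(Δy_t−Δȳ)² = 68.8571
r_1(Δy) = -10.7347 / 68.8571 = -0.156

-0.156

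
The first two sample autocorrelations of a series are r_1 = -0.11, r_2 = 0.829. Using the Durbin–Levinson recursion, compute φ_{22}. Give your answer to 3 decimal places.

0.827

φ_{22} = (r_2 − r_1²) / (1 − r_1²)
r_1² = (-0.11)² = 0.0121
Numerator = 0.829 − 0.0121 = 0.8169; denominator = 1 − 0.0121 = 0.9879
φ_{22} = 0.8169 / 0.9879 = 0.827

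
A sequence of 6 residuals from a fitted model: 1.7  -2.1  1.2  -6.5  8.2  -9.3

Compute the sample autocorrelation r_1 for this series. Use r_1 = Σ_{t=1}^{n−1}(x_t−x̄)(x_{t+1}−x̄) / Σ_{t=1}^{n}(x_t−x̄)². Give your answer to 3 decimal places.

Mean x̄ = (1.7 − 2.1 + 1.2 − 6.5 + 8.2 − 9.3)/6 = -1.1333
Deviations from mean: 2.8333, -0.9667, 2.3333, -5.3667, 9.3333, -8.1667
Σ(x_t−x̄)(x_{t+1}−x̄) = (-2.7389) + (-2.2556) + (-12.5222) + (-50.0889) + (-76.2222) = -143.8278
Denominator Σ(x_t−x̄)² = 197.0133
r_1 = -143.8278 / 197.0133 = -0.730

-0.730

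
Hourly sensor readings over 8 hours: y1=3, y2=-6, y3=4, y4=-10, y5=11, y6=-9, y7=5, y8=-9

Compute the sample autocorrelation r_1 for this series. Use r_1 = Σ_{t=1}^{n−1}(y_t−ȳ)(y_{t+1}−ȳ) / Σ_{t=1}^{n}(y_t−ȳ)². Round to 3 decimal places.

Mean ȳ = (3 − 6 + 4 − 10 + 11 − 9 + 5 − 9)/8 = -1.3750
Σ(y_t−ȳ)(y_{t+1}−ȳ) = (-20.2344) + (-24.8594) + (-46.3594) + (-106.7344) + (-94.3594) + (-48.6094) + (-48.6094) = -389.7656
Denominator Σ(y_t−ȳ)² = 453.8750
r_1 = -389.7656 / 453.8750 = -0.859

-0.859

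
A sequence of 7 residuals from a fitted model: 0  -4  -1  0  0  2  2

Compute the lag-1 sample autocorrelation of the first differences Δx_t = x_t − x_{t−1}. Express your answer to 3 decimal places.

First differences Δx: -4, 3, 1, 0, 2, 0
Mean of differences = 0.3333
Numerator Σ(Δx_t−Δx̄)(Δx_{t+1}−Δx̄) = -11.1111
Denominator Σ(Δx_t−Δx̄)² = 29.3333
r_1(Δx) = -11.1111 / 29.3333 = -0.379

-0.379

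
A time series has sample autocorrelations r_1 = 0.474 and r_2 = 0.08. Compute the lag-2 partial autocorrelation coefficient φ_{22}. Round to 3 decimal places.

φ_{22} = (r_2 − r_1²) / (1 − r_1²)
r_1² = (0.474)² = 0.224676
Numerator = 0.08 − 0.2247 = -0.1447; denominator = 1 − 0.2247 = 0.7753
φ_{22} = -0.1447 / 0.7753 = -0.187

-0.187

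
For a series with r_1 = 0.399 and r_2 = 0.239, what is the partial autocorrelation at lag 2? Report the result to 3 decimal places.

φ_{22} = (r_2 − r_1²) / (1 − r_1²)
r_1² = (0.399)² = 0.159201
Numerator = 0.239 − 0.1592 = 0.0798; denominator = 1 − 0.1592 = 0.8408
φ_{22} = 0.0798 / 0.8408 = 0.095

0.095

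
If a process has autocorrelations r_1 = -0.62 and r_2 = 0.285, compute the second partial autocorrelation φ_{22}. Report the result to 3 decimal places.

-0.161

φ_{22} = (r_2 − r_1²) / (1 − r_1²)
r_1² = (-0.62)² = 0.3844
Numerator = 0.285 − 0.3844 = -0.0994; denominator = 1 − 0.3844 = 0.6156
φ_{22} = -0.0994 / 0.6156 = -0.161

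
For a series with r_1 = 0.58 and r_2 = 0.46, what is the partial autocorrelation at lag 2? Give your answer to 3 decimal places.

φ_{22} = (r_2 − r_1²) / (1 − r_1²)
r_1² = (0.58)² = 0.3364
Numerator = 0.46 − 0.3364 = 0.1236; denominator = 1 − 0.3364 = 0.6636
φ_{22} = 0.1236 / 0.6636 = 0.186

0.186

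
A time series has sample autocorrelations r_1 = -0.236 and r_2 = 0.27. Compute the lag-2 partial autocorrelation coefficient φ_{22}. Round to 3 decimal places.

0.227

φ_{22} = (r_2 − r_1²) / (1 − r_1²)
r_1² = (-0.236)² = 0.055696
Numerator = 0.27 − 0.0557 = 0.2143; denominator = 1 − 0.0557 = 0.9443
φ_{22} = 0.2143 / 0.9443 = 0.227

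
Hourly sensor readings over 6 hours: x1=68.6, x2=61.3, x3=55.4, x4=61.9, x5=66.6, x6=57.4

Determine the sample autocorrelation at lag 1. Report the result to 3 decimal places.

Mean x̄ = (68.6 + 61.3 + 55.4 + 61.9 + 66.6 + 57.4)/6 = 61.8667
Numerator Σ_{t=1}^{5}(x_t−x̄)(x_{t+1}−x̄) = -21.3511
Denominator Σ(x_t−x̄)² = 129.8333
r_1 = -21.3511 / 129.8333 = -0.164

-0.164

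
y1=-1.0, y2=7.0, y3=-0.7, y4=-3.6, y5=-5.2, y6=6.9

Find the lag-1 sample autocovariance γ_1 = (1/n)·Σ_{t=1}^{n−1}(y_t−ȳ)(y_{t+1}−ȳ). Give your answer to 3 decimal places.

Mean ȳ = (-1.0 + 7.0 − 0.7 − 3.6 − 5.2 + 6.9)/6 = 0.5667
Σ_{t=1}^{5}(y_t−ȳ)(y_{t+1}−ȳ) = -25.4444
γ_1 = -25.4444 / 6 = -4.241

-4.241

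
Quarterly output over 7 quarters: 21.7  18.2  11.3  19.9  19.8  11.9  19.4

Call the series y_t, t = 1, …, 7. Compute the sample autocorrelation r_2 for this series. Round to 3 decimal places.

Mean ȳ = (21.7 + 18.2 + 11.3 + 19.9 + 19.8 + 11.9 + 19.4)/7 = 17.4571
Deviations from mean: 4.2429, 0.7429, -6.1571, 2.4429, 2.3429, -5.5571, 1.9429
Σ(y_t−ȳ)(y_{t+2}−ȳ) = (-26.1239) + (1.8147) + (-14.4253) + (-13.5753) + (4.5518) = -47.7580
Denominator Σ(y_t−ȳ)² = 102.5771
r_2 = -47.7580 / 102.5771 = -0.466

-0.466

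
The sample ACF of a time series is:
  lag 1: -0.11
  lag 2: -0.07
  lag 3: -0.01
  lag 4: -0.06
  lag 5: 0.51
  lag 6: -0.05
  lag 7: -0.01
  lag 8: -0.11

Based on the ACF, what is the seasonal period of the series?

The largest autocorrelation is r_5 = 0.51; the remaining lags stay at or below -0.01.
The dominant spike at lag 5 indicates a seasonal period of 5.

5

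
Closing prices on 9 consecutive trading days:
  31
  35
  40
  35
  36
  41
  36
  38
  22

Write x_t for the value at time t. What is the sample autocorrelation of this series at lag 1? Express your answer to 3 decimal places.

Mean x̄ = (31 + 35 + 40 + 35 + 36 + 41 + 36 + 38 + 22)/9 = 34.8889
Numerator Σ_{t=1}^{8}(x_t−x̄)(x_{t+1}−x̄) = -22.2346
Denominator Σ(x_t−x̄)² = 256.8889
r_1 = -22.2346 / 256.8889 = -0.087

-0.087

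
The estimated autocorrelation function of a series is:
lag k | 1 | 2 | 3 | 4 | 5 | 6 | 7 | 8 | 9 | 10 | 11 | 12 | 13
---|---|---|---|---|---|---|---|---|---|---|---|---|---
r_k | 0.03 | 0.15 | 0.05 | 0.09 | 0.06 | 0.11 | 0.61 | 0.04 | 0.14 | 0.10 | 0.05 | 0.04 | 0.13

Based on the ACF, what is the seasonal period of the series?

The largest autocorrelation is r_7 = 0.61; the remaining lags stay at or below 0.15.
The dominant spike at lag 7 indicates a seasonal period of 7.

7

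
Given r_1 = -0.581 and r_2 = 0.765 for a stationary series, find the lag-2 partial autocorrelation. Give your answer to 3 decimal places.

φ_{22} = (r_2 − r_1²) / (1 − r_1²)
r_1² = (-0.581)² = 0.337561
Numerator = 0.765 − 0.3376 = 0.4274; denominator = 1 − 0.3376 = 0.6624
φ_{22} = 0.4274 / 0.6624 = 0.645

0.645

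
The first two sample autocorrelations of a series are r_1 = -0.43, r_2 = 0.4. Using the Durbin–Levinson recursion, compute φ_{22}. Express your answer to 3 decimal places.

0.264

φ_{22} = (r_2 − r_1²) / (1 − r_1²)
r_1² = (-0.43)² = 0.1849
Numerator = 0.4 − 0.1849 = 0.2151; denominator = 1 − 0.1849 = 0.8151
φ_{22} = 0.2151 / 0.8151 = 0.264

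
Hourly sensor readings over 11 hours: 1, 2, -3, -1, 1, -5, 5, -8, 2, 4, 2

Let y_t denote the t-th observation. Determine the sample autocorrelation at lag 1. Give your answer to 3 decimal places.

Mean ȳ = (1 + 2 − 3 − 1 + 1 − 5 + 5 − 8 + 2 + 4 + 2)/11 = 0.0000
Numerator Σ_{t=1}^{10}(y_t−ȳ)(y_{t+1}−ȳ) = -72.0000
Denominator Σ(y_t−ȳ)² = 154.0000
r_1 = -72.0000 / 154.0000 = -0.468

-0.468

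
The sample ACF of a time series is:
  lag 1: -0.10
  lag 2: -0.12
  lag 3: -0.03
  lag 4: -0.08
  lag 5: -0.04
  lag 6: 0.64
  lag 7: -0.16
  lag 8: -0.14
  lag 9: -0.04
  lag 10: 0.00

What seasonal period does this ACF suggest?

The largest autocorrelation is r_6 = 0.64; the remaining lags stay at or below 0.00.
The dominant spike at lag 6 indicates a seasonal period of 6.

6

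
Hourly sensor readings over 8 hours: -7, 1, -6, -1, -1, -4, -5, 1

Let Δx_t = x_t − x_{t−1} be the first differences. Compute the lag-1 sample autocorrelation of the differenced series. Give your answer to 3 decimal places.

First differences Δx: 8, -7, 5, 0, -3, -1, 6
Mean of differences = 1.1429
Numerator Σ(Δx_t−Δx̄)(Δx_{t+1}−Δx̄) = -88.4490
Denominator Σ(Δx_t−Δx̄)² = 174.8571
r_1(Δx) = -88.4490 / 174.8571 = -0.506

-0.506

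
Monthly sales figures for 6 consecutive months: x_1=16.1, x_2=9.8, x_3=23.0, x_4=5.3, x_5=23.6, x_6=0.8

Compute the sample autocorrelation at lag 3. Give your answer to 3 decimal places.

-0.408

Mean x̄ = (16.1 + 9.8 + 23.0 + 5.3 + 23.6 + 0.8)/6 = 13.1000
Deviations from mean: 3.0000, -3.3000, 9.9000, -7.8000, 10.5000, -12.3000
Numerator Σ_{t=1}^{3}(x_t−x̄)(x_{t+3}−x̄) = -179.8200
Denominator Σ(x_t−x̄)² = 440.2800
r_3 = -179.8200 / 440.2800 = -0.408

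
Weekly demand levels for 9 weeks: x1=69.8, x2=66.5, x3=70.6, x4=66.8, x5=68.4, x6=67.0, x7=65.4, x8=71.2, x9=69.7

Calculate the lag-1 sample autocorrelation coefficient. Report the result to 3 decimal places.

-0.328

Mean x̄ = (69.8 + 66.5 + 70.6 + 66.8 + 68.4 + 67.0 + 65.4 + 71.2 + 69.7)/9 = 68.3778
Numerator Σ_{t=1}^{8}(x_t−x̄)(x_{t+1}−x̄) = -10.9849
Denominator Σ(x_t−x̄)² = 33.4556
r_1 = -10.9849 / 33.4556 = -0.328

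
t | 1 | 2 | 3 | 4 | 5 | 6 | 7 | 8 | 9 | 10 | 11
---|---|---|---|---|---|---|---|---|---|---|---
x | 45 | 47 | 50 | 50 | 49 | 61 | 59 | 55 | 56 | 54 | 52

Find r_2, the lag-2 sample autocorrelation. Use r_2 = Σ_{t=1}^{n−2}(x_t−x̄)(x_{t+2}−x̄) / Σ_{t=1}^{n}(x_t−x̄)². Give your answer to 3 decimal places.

Mean x̄ = (45 + 47 + 50 + 50 + 49 + 61 + 59 + 55 + 56 + 54 + 52)/11 = 52.5455
Numerator Σ_{t=1}^{9}(x_t−x̄)(x_{t+2}−x̄) = 42.6777
Denominator Σ(x_t−x̄)² = 246.7273
r_2 = 42.6777 / 246.7273 = 0.173

0.173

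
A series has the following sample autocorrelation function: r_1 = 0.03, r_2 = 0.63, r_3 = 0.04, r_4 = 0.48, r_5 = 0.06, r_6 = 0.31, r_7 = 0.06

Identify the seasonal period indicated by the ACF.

2

The largest autocorrelation is r_2 = 0.63, with weaker echoes at lags 4 (0.48) and 6 (0.31); the remaining lags stay at or below 0.06.
The dominant spike at lag 2 indicates a seasonal period of 2.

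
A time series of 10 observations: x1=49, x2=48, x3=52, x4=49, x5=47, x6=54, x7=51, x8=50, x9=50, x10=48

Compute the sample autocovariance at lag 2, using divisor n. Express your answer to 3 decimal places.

Mean x̄ = (49 + 48 + 52 + 49 + 47 + 54 + 51 + 50 + 50 + 48)/10 = 49.8000
Σ_{t=1}^{8}(x_t−x̄)(x_{t+2}−x̄) = -12.4800
γ_2 = -12.4800 / 10 = -1.248

-1.248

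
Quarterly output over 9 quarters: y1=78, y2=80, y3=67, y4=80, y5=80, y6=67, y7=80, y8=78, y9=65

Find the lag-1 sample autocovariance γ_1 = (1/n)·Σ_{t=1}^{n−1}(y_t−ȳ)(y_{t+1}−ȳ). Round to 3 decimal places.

-15.000

Mean ȳ = (78 + 80 + 67 + 80 + 80 + 67 + 80 + 78 + 65)/9 = 75.0000
Σ_{t=1}^{8}(y_t−ȳ)(y_{t+1}−ȳ) = -135.0000
γ_1 = -135.0000 / 9 = -15.000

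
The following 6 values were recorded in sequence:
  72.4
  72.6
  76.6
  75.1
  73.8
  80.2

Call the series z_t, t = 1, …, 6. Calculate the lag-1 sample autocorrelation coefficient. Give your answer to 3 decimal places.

-0.083

Mean z̄ = (72.4 + 72.6 + 76.6 + 75.1 + 73.8 + 80.2)/6 = 75.1167
Numerator Σ_{t=1}^{5}(z_t−z̄)(z_{t+1}−z̄) = -3.5919
Denominator Σ(z_t−z̄)² = 43.4883
r_1 = -3.5919 / 43.4883 = -0.083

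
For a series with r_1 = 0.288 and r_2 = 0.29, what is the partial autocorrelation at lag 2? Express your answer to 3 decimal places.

φ_{22} = (r_2 − r_1²) / (1 − r_1²)
r_1² = (0.288)² = 0.082944
Numerator = 0.29 − 0.0829 = 0.2071; denominator = 1 − 0.0829 = 0.9171
φ_{22} = 0.2071 / 0.9171 = 0.226

0.226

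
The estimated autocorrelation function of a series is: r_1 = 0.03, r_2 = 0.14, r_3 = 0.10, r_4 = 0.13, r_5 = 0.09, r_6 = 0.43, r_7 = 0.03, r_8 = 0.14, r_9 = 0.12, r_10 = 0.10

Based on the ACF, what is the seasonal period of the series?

The largest autocorrelation is r_6 = 0.43; the remaining lags stay at or below 0.14.
The dominant spike at lag 6 indicates a seasonal period of 6.

6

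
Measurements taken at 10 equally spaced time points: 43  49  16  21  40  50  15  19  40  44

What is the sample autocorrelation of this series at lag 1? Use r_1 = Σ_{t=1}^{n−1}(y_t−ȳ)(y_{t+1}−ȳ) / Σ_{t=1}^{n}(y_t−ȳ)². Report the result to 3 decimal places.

Mean ȳ = (43 + 49 + 16 + 21 + 40 + 50 + 15 + 19 + 40 + 44)/10 = 33.7000
Numerator Σ_{t=1}^{9}(y_t−ȳ)(y_{t+1}−ȳ) = 61.3100
Denominator Σ(y_t−ȳ)² = 1812.1000
r_1 = 61.3100 / 1812.1000 = 0.034

0.034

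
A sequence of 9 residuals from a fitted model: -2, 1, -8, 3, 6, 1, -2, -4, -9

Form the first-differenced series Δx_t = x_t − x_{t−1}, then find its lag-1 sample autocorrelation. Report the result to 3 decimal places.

First differences Δx: 3, -9, 11, 3, -5, -3, -2, -5
Mean of differences = -0.8750
Numerator Σ(Δx_t−Δx̄)(Δx_{t+1}−Δx̄) = -82.1406
Denominator Σ(Δx_t−Δx̄)² = 276.8750
r_1(Δx) = -82.1406 / 276.8750 = -0.297

-0.297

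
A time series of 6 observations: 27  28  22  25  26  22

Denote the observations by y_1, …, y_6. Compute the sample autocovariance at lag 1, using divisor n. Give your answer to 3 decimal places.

-1.000

Mean ȳ = (27 + 28 + 22 + 25 + 26 + 22)/6 = 25.0000
Σ_{t=1}^{5}(y_t−ȳ)(y_{t+1}−ȳ) = -6.0000
γ_1 = -6.0000 / 6 = -1.000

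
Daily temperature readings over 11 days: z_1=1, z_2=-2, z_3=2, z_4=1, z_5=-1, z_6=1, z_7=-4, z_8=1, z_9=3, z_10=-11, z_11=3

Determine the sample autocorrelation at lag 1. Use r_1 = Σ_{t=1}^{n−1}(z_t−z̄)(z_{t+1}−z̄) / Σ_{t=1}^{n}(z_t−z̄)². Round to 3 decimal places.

-0.502

Mean z̄ = (1 − 2 + 2 + 1 − 1 + 1 − 4 + 1 + 3 − 11 + 3)/11 = -0.5455
Numerator Σ_{t=1}^{10}(z_t−z̄)(z_{t+1}−z̄) = -82.7521
Denominator Σ(z_t−z̄)² = 164.7273
r_1 = -82.7521 / 164.7273 = -0.502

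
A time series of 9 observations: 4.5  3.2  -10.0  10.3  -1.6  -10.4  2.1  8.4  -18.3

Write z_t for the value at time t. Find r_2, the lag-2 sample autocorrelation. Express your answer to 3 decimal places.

Mean z̄ = (4.5 + 3.2 − 10.0 + 10.3 − 1.6 − 10.4 + 2.1 + 8.4 − 18.3)/9 = -1.3111
Numerator Σ_{t=1}^{7}(z_t−z̄)(z_{t+2}−z̄) = -248.3347
Denominator Σ(z_t−z̄)² = 741.6889
r_2 = -248.3347 / 741.6889 = -0.335

-0.335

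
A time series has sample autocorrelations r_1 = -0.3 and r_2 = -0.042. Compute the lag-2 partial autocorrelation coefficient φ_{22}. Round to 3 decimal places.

-0.145

φ_{22} = (r_2 − r_1²) / (1 − r_1²)
r_1² = (-0.3)² = 0.09
Numerator = -0.042 − 0.0900 = -0.1320; denominator = 1 − 0.0900 = 0.9100
φ_{22} = -0.1320 / 0.9100 = -0.145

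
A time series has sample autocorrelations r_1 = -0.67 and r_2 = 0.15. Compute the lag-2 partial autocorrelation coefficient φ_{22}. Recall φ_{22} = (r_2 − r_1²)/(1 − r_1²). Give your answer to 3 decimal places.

φ_{22} = (r_2 − r_1²) / (1 − r_1²)
r_1² = (-0.67)² = 0.4489
Numerator = 0.15 − 0.4489 = -0.2989; denominator = 1 − 0.4489 = 0.5511
φ_{22} = -0.2989 / 0.5511 = -0.542

-0.542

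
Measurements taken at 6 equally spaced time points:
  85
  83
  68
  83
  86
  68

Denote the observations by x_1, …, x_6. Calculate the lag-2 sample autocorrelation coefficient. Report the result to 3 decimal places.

-0.480

Mean x̄ = (85 + 83 + 68 + 83 + 86 + 68)/6 = 78.8333
Deviations from mean: 6.1667, 4.1667, -10.8333, 4.1667, 7.1667, -10.8333
Σ(x_t−x̄)(x_{t+2}−x̄) = (-66.8056) + (17.3611) + (-77.6389) + (-45.1389) = -172.2222
Denominator Σ(x_t−x̄)² = 358.8333
r_2 = -172.2222 / 358.8333 = -0.480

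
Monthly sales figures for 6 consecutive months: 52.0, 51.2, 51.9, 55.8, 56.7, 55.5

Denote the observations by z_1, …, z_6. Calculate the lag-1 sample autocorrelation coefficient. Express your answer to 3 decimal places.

0.572

Mean z̄ = (52.0 + 51.2 + 51.9 + 55.8 + 56.7 + 55.5)/6 = 53.8500
Deviations from mean: -1.8500, -2.6500, -1.9500, 1.9500, 2.8500, 1.6500
Σ(z_t−z̄)(z_{t+1}−z̄) = (4.9025) + (5.1675) + (-3.8025) + (5.5575) + (4.7025) = 16.5275
Denominator Σ(z_t−z̄)² = 28.8950
r_1 = 16.5275 / 28.8950 = 0.572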